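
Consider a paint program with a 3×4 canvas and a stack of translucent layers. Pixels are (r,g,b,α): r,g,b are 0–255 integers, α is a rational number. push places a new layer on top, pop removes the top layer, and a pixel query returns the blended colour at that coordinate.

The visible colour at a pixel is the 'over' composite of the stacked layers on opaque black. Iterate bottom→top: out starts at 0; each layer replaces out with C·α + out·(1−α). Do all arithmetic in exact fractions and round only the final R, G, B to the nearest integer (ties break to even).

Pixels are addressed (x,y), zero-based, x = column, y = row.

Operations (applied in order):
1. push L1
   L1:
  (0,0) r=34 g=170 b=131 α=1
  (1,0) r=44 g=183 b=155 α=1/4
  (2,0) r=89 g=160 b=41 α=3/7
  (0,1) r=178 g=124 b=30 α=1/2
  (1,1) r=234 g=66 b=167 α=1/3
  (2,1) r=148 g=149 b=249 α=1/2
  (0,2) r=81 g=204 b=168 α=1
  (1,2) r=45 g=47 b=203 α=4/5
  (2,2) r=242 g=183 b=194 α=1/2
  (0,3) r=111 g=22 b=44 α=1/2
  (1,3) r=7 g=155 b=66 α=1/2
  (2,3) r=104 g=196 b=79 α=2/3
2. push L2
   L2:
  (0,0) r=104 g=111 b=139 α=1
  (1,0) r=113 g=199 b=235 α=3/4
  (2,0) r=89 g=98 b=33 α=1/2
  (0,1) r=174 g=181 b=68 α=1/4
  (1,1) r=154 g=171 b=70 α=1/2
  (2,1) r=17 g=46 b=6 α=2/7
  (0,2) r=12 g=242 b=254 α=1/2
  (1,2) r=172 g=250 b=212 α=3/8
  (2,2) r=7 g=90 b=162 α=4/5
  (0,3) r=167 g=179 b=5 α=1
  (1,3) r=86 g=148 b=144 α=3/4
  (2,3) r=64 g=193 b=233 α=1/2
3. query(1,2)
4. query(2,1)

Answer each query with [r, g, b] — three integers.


(1,2) stack=L1,L2; from [0,0,0]:
after L1 α=4/5: [36, 188/5, 812/5]
after L2 α=3/8: [87, 469/4, 181]
= [87, 117, 181]

at x=2,y=1 over L1,L2:
+L1 (α=1/2) → [74, 149/2, 249/2]
+L2 (α=2/7) → [404/7, 929/14, 1269/14]
→ [58, 66, 91]


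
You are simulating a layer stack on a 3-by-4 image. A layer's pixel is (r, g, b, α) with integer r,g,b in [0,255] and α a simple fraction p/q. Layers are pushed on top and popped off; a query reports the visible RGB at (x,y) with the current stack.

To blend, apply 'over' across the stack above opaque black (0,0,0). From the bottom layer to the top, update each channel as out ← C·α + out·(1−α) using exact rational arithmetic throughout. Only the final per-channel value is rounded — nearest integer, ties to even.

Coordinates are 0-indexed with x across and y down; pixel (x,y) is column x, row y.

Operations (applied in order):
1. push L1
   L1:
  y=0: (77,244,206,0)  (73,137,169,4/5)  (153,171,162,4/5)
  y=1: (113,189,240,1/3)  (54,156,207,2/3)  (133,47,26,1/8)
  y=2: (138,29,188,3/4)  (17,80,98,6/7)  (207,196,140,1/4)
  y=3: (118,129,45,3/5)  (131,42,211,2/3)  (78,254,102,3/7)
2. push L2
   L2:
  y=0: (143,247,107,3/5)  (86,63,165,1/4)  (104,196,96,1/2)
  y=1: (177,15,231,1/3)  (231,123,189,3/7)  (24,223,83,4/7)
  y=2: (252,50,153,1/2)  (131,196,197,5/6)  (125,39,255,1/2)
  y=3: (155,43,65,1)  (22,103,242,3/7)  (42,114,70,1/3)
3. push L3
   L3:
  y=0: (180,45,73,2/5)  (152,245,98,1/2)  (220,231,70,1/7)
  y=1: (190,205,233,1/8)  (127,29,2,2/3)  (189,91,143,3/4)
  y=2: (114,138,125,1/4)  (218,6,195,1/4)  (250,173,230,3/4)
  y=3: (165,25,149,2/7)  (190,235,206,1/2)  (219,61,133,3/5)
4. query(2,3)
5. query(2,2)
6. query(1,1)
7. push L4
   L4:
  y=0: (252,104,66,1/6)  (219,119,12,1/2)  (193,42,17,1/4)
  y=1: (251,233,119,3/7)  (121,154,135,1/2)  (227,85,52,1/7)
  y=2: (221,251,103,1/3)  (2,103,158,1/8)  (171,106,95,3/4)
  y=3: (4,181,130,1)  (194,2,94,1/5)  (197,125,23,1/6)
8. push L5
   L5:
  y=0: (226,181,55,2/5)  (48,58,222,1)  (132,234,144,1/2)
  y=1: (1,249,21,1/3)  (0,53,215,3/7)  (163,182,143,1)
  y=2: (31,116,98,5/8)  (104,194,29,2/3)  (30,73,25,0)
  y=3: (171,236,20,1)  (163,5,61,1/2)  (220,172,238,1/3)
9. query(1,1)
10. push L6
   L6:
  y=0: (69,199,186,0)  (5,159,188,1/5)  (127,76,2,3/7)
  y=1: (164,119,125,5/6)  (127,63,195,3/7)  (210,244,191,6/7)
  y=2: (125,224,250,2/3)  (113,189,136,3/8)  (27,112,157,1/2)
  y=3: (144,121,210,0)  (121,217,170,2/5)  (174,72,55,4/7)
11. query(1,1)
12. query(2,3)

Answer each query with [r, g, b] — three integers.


(2,3) stack=L1,L2,L3; from [0,0,0]:
after L1 α=3/7: [234/7, 762/7, 306/7]
after L2 α=1/3: [254/7, 774/7, 1102/21]
after L3 α=3/5: [5107/35, 2829/35, 10583/105]
→ [146, 81, 101]

(2,2) stack=L1,L2,L3; from [0,0,0]:
L1 α=1/4: [207/4, 49, 35]
L2 α=1/2: [707/8, 44, 145]
L3 α=3/4: [6707/32, 563/4, 835/4]
→ [210, 141, 209]

at x=1,y=1 over L1,L2,L3:
L1 α=2/3: [36, 104, 138]
L2 α=3/7: [837/7, 785/7, 1119/7]
L3 α=2/3: [2615/21, 397/7, 1147/21]
rounded: [125, 57, 55]

at x=1,y=1 over L1,L2,L3,L4,L5:
L1 α=2/3: [36, 104, 138]
L2 α=3/7: [837/7, 785/7, 1119/7]
L3 α=2/3: [2615/21, 397/7, 1147/21]
L4 α=1/2: [2578/21, 1475/14, 1991/21]
L5 α=3/7: [10312/147, 4063/49, 21509/147]
rounded: [70, 83, 146]

(1,1) stack=L1,L2,L3,L4,L5,L6; from [0,0,0]:
after L1 α=2/3: [36, 104, 138]
after L2 α=3/7: [837/7, 785/7, 1119/7]
after L3 α=2/3: [2615/21, 397/7, 1147/21]
after L4 α=1/2: [2578/21, 1475/14, 1991/21]
after L5 α=3/7: [10312/147, 4063/49, 21509/147]
after L6 α=3/7: [97255/1029, 25513/343, 172031/1029]
→ [95, 74, 167]

at x=2,y=3 over L1,L2,L3,L4,L5,L6:
+L1 (α=3/7) → [234/7, 762/7, 306/7]
+L2 (α=1/3) → [254/7, 774/7, 1102/21]
+L3 (α=3/5) → [5107/35, 2829/35, 10583/105]
+L4 (α=1/6) → [1081/7, 1852/21, 5533/63]
+L5 (α=1/3) → [1234/7, 7316/63, 26060/189]
+L6 (α=4/7) → [8574/49, 13364/147, 39920/441]
→ [175, 91, 91]


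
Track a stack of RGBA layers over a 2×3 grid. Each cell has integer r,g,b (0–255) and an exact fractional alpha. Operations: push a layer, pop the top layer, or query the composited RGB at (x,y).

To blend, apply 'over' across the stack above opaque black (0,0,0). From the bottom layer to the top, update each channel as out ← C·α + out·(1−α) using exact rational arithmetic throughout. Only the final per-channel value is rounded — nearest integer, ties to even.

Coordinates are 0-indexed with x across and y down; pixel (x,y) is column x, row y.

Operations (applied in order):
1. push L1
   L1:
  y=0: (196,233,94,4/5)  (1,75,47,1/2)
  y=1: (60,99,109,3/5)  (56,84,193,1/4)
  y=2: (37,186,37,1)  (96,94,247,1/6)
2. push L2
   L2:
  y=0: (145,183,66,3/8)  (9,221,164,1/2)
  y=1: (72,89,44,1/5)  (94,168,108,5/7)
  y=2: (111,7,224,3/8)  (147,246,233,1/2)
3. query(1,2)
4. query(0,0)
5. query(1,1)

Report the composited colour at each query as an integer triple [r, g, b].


at x=1,y=2 over L1,L2:
+L1 (α=1/6) → [16, 47/3, 247/6]
+L2 (α=1/2) → [163/2, 785/6, 1645/12]
rounded: [82, 131, 137]

query (0,0) [L1,L2] — begin 0,0,0
+L1 (α=4/5) → [784/5, 932/5, 376/5]
+L2 (α=3/8) → [1219/8, 1481/8, 287/4]
→ [152, 185, 72]

(1,1) stack=L1,L2; from [0,0,0]:
after L1 α=1/4: [14, 21, 193/4]
after L2 α=5/7: [498/7, 126, 1273/14]
= [71, 126, 91]


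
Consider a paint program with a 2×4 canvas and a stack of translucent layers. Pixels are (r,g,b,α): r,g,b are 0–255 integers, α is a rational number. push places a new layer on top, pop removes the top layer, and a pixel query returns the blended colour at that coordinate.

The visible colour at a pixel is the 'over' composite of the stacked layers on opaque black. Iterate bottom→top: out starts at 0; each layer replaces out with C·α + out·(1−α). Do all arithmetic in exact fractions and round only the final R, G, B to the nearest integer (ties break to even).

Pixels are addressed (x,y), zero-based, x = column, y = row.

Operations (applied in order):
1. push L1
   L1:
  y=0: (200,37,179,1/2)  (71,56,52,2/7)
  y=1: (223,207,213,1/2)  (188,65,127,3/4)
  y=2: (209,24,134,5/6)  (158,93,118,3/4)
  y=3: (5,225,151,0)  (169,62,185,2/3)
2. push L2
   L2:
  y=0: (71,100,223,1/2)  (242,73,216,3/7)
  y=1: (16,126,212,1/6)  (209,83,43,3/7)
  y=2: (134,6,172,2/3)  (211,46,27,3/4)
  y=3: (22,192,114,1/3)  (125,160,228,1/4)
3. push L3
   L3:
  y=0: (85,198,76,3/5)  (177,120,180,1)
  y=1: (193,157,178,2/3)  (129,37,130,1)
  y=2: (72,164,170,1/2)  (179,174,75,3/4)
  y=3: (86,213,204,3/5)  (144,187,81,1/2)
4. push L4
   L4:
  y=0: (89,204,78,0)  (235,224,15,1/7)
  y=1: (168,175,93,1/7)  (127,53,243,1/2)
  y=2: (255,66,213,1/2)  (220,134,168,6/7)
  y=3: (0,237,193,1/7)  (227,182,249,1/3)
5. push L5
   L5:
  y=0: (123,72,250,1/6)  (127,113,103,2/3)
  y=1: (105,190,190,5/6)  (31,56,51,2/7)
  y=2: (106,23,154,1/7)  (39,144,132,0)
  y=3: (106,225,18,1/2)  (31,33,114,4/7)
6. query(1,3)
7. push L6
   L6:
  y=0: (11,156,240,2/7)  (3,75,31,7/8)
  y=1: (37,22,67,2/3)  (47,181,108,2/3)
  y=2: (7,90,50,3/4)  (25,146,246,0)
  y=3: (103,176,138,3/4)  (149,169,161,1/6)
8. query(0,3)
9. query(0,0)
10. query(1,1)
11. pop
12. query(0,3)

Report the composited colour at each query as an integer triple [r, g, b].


query (1,3) [L1,L2,L3,L4,L5] — begin 0,0,0
after L1 α=2/3: [338/3, 124/3, 370/3]
after L2 α=1/4: [463/4, 71, 299/2]
after L3 α=1/2: [1039/8, 129, 461/4]
after L4 α=1/3: [649/4, 440/3, 959/6]
after L5 α=4/7: [349/4, 572/7, 1871/14]
rounded: [87, 82, 134]

query (0,3) [L1,L2,L3,L4,L5,L6] — begin 0,0,0
after L1 α=0: [0, 0, 0]
after L2 α=1/3: [22/3, 64, 38]
after L3 α=3/5: [818/15, 767/5, 688/5]
after L4 α=1/7: [1636/35, 5787/35, 5093/35]
after L5 α=1/2: [2673/35, 6831/35, 5723/70]
after L6 α=3/4: [3372/35, 25311/140, 34703/280]
= [96, 181, 124]

query (0,0) [L1,L2,L3,L4,L5,L6] — begin 0,0,0
after L1 α=1/2: [100, 37/2, 179/2]
after L2 α=1/2: [171/2, 237/4, 625/4]
after L3 α=3/5: [426/5, 285/2, 1081/10]
after L4 α=0: [426/5, 285/2, 1081/10]
after L5 α=1/6: [183/2, 523/4, 527/4]
after L6 α=2/7: [137/2, 3863/28, 4555/28]
= [68, 138, 163]

query (1,1) [L1,L2,L3,L4,L5,L6] — begin 0,0,0
L1 α=3/4: [141, 195/4, 381/4]
L2 α=3/7: [1191/7, 444/7, 510/7]
L3 α=1: [129, 37, 130]
L4 α=1/2: [128, 45, 373/2]
L5 α=2/7: [702/7, 337/7, 2069/14]
L6 α=2/3: [1360/21, 957/7, 5093/42]
= [65, 137, 121]

at x=0,y=3 over L1,L2,L3,L4,L5:
L1 α=0: [0, 0, 0]
L2 α=1/3: [22/3, 64, 38]
L3 α=3/5: [818/15, 767/5, 688/5]
L4 α=1/7: [1636/35, 5787/35, 5093/35]
L5 α=1/2: [2673/35, 6831/35, 5723/70]
= [76, 195, 82]


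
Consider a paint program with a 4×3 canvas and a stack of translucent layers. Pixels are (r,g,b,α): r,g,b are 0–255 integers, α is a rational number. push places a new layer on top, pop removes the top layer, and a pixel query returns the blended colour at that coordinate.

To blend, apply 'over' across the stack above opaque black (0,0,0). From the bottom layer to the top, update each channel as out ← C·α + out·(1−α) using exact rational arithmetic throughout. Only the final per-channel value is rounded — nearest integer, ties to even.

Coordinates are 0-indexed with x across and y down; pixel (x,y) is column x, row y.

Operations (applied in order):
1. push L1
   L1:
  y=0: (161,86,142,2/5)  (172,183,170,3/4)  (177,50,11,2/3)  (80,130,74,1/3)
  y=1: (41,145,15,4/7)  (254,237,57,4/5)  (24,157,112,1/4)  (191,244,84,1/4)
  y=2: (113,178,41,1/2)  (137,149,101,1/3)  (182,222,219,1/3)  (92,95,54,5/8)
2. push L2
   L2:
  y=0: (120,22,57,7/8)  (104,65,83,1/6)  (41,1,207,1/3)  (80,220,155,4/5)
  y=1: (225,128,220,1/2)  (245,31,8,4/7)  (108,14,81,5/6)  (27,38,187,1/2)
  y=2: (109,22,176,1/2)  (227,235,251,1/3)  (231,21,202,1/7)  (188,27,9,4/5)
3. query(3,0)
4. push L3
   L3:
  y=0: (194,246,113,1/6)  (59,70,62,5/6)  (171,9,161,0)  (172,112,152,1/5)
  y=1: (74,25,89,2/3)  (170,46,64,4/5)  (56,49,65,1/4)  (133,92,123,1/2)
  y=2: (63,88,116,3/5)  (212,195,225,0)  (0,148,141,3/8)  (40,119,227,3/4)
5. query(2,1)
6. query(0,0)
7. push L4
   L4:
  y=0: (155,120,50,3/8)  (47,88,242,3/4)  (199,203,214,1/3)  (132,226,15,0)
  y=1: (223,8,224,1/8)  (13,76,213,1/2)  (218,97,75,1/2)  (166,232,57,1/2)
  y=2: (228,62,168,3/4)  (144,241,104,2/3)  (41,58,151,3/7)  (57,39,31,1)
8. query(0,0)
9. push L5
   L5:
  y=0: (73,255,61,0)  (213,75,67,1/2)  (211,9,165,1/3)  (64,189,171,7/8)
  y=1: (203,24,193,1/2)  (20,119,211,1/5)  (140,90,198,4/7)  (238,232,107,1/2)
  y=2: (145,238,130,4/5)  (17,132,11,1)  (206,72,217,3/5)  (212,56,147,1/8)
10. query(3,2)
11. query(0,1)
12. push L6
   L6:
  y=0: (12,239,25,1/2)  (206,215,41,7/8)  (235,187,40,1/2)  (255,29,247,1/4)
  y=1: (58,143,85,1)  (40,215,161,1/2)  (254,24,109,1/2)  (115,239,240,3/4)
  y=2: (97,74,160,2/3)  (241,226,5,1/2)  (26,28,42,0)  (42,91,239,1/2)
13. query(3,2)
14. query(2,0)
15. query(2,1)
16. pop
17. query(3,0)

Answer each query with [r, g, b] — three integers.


at x=3,y=0 over L1,L2:
after L1 α=1/3: [80/3, 130/3, 74/3]
after L2 α=4/5: [208/3, 554/3, 1934/15]
= [69, 185, 129]

query (2,1) [L1,L2,L3] — begin 0,0,0
after L1 α=1/4: [6, 157/4, 28]
after L2 α=5/6: [91, 437/24, 433/6]
after L3 α=1/4: [329/4, 829/32, 563/8]
→ [82, 26, 70]

(0,0) stack=L1,L2,L3; from [0,0,0]:
L1 α=2/5: [322/5, 172/5, 284/5]
L2 α=7/8: [2261/20, 471/20, 2279/40]
L3 α=1/6: [3037/24, 485/8, 1061/16]
→ [127, 61, 66]

query (0,0) [L1,L2,L3,L4] — begin 0,0,0
L1 α=2/5: [322/5, 172/5, 284/5]
L2 α=7/8: [2261/20, 471/20, 2279/40]
L3 α=1/6: [3037/24, 485/8, 1061/16]
L4 α=3/8: [26345/192, 5305/64, 7705/128]
rounded: [137, 83, 60]

(3,2) stack=L1,L2,L3,L4,L5; from [0,0,0]:
L1 α=5/8: [115/2, 475/8, 135/4]
L2 α=4/5: [1619/10, 1339/40, 279/20]
L3 α=3/4: [2819/40, 15619/160, 13899/80]
L4 α=1: [57, 39, 31]
L5 α=1/8: [611/8, 329/8, 91/2]
rounded: [76, 41, 46]

(0,1) stack=L1,L2,L3,L4,L5; from [0,0,0]:
after L1 α=4/7: [164/7, 580/7, 60/7]
after L2 α=1/2: [1739/14, 738/7, 800/7]
after L3 α=2/3: [3811/42, 1088/21, 682/7]
after L4 α=1/8: [5149/48, 139/3, 453/4]
after L5 α=1/2: [14893/96, 211/6, 1225/8]
= [155, 35, 153]

(3,2) stack=L1,L2,L3,L4,L5,L6; from [0,0,0]:
L1 α=5/8: [115/2, 475/8, 135/4]
L2 α=4/5: [1619/10, 1339/40, 279/20]
L3 α=3/4: [2819/40, 15619/160, 13899/80]
L4 α=1: [57, 39, 31]
L5 α=1/8: [611/8, 329/8, 91/2]
L6 α=1/2: [947/16, 1057/16, 569/4]
rounded: [59, 66, 142]

at x=2,y=0 over L1,L2,L3,L4,L5,L6:
L1 α=2/3: [118, 100/3, 22/3]
L2 α=1/3: [277/3, 203/9, 665/9]
L3 α=0: [277/3, 203/9, 665/9]
L4 α=1/3: [1151/9, 2233/27, 3256/27]
L5 α=1/3: [4201/27, 4709/81, 10967/81]
L6 α=1/2: [5273/27, 9928/81, 14207/162]
→ [195, 123, 88]

at x=2,y=1 over L1,L2,L3,L4,L5,L6:
after L1 α=1/4: [6, 157/4, 28]
after L2 α=5/6: [91, 437/24, 433/6]
after L3 α=1/4: [329/4, 829/32, 563/8]
after L4 α=1/2: [1201/8, 3933/64, 1163/16]
after L5 α=4/7: [8083/56, 4977/64, 16161/112]
after L6 α=1/2: [22307/112, 6513/128, 28369/224]
= [199, 51, 127]

query (3,0) [L1,L2,L3,L4,L5] — begin 0,0,0
after L1 α=1/3: [80/3, 130/3, 74/3]
after L2 α=4/5: [208/3, 554/3, 1934/15]
after L3 α=1/5: [1348/15, 2552/15, 10016/75]
after L4 α=0: [1348/15, 2552/15, 10016/75]
after L5 α=7/8: [2017/30, 22397/120, 99791/600]
rounded: [67, 187, 166]


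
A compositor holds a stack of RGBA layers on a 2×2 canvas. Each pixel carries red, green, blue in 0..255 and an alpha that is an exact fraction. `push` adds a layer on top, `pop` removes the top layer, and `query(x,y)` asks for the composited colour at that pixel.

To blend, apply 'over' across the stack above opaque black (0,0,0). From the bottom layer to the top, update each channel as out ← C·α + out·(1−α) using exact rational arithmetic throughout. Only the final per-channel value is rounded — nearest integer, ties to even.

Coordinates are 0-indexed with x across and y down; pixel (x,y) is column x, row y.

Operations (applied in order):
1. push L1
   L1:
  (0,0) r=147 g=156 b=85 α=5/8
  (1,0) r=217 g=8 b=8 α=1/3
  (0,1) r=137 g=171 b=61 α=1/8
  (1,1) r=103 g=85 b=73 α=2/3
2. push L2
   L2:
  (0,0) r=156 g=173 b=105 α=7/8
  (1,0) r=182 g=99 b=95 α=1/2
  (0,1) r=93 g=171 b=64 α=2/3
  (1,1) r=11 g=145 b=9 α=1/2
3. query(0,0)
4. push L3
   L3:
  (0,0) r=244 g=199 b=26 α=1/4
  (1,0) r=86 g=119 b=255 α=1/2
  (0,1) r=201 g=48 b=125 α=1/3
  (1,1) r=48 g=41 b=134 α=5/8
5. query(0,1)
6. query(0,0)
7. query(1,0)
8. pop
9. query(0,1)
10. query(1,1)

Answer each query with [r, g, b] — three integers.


at x=0,y=0 over L1,L2:
L1 α=5/8: [735/8, 195/2, 425/8]
L2 α=7/8: [9471/64, 2617/16, 6305/64]
rounded: [148, 164, 99]

query (0,1) [L1,L2,L3] — begin 0,0,0
+L1 (α=1/8) → [137/8, 171/8, 61/8]
+L2 (α=2/3) → [1625/24, 969/8, 1085/24]
+L3 (α=1/3) → [4037/36, 387/4, 2585/36]
→ [112, 97, 72]

at x=0,y=0 over L1,L2,L3:
L1 α=5/8: [735/8, 195/2, 425/8]
L2 α=7/8: [9471/64, 2617/16, 6305/64]
L3 α=1/4: [44029/256, 11035/64, 20579/256]
= [172, 172, 80]

(1,0) stack=L1,L2,L3; from [0,0,0]:
after L1 α=1/3: [217/3, 8/3, 8/3]
after L2 α=1/2: [763/6, 305/6, 293/6]
after L3 α=1/2: [1279/12, 1019/12, 1823/12]
→ [107, 85, 152]

(0,1) stack=L1,L2; from [0,0,0]:
L1 α=1/8: [137/8, 171/8, 61/8]
L2 α=2/3: [1625/24, 969/8, 1085/24]
rounded: [68, 121, 45]

query (1,1) [L1,L2] — begin 0,0,0
+L1 (α=2/3) → [206/3, 170/3, 146/3]
+L2 (α=1/2) → [239/6, 605/6, 173/6]
= [40, 101, 29]


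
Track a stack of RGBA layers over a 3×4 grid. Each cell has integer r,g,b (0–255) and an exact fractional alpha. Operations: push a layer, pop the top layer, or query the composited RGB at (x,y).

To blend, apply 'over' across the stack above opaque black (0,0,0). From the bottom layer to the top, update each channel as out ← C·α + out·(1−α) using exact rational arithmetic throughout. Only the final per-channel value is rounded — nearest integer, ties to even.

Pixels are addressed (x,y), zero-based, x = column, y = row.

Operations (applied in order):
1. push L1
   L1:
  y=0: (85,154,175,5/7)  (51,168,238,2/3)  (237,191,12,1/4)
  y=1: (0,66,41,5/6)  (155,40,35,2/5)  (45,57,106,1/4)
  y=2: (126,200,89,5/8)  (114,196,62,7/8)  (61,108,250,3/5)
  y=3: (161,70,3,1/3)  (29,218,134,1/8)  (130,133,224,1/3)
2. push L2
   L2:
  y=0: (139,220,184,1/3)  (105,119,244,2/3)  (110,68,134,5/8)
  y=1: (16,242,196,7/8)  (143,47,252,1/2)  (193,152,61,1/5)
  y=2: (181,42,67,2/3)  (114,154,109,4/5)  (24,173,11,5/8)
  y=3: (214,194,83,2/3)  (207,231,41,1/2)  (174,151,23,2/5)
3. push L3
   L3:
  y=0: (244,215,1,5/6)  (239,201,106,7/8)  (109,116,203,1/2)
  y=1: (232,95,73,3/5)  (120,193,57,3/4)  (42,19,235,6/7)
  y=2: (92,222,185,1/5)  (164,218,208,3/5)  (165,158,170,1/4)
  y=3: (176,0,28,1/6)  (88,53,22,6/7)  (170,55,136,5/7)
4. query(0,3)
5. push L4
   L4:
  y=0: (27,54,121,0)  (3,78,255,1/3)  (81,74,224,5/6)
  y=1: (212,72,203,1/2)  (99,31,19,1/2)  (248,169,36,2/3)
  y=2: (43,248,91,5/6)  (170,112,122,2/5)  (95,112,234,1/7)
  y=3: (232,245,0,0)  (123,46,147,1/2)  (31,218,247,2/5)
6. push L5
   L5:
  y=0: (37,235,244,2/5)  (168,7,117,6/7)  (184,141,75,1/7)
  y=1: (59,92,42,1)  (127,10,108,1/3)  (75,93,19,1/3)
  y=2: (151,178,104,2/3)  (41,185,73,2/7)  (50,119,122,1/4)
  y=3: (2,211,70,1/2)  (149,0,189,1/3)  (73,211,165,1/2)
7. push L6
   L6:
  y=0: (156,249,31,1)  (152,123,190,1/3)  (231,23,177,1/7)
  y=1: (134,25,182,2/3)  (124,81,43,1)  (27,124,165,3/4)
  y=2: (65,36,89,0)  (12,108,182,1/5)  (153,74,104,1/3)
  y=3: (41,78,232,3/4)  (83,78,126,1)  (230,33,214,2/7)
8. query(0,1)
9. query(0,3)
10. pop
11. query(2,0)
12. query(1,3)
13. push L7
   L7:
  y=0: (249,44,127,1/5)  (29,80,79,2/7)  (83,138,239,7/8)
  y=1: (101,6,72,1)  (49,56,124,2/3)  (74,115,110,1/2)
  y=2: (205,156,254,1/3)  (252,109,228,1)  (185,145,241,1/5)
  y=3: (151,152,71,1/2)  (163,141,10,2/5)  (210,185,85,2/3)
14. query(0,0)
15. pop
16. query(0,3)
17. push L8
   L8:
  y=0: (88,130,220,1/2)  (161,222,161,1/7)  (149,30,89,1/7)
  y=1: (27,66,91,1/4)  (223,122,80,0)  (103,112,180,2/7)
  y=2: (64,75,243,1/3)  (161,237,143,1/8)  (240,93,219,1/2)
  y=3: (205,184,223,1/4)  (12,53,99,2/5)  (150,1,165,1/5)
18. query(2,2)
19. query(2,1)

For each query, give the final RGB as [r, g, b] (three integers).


(0,3) stack=L1,L2,L3; from [0,0,0]:
after L1 α=1/3: [161/3, 70/3, 1]
after L2 α=2/3: [1445/9, 1234/9, 167/3]
after L3 α=1/6: [8809/54, 3085/27, 919/18]
→ [163, 114, 51]

query (0,1) [L1,L2,L3,L4,L5,L6] — begin 0,0,0
+L1 (α=5/6) → [0, 55, 205/6]
+L2 (α=7/8) → [14, 1749/8, 8437/48]
+L3 (α=3/5) → [724/5, 2889/20, 13693/120]
+L4 (α=1/2) → [892/5, 4329/40, 38053/240]
+L5 (α=1) → [59, 92, 42]
+L6 (α=2/3) → [109, 142/3, 406/3]
rounded: [109, 47, 135]

query (0,3) [L1,L2,L3,L4,L5,L6] — begin 0,0,0
+L1 (α=1/3) → [161/3, 70/3, 1]
+L2 (α=2/3) → [1445/9, 1234/9, 167/3]
+L3 (α=1/6) → [8809/54, 3085/27, 919/18]
+L4 (α=0) → [8809/54, 3085/27, 919/18]
+L5 (α=1/2) → [8917/108, 4391/27, 2179/36]
+L6 (α=3/4) → [22201/432, 10709/108, 27235/144]
= [51, 99, 189]

query (2,0) [L1,L2,L3,L4,L5] — begin 0,0,0
after L1 α=1/4: [237/4, 191/4, 3]
after L2 α=5/8: [2911/32, 1933/32, 679/8]
after L3 α=1/2: [6399/64, 5645/64, 2303/16]
after L4 α=5/6: [10773/128, 9775/128, 6741/32]
after L5 α=1/7: [44095/448, 38349/448, 21423/112]
= [98, 86, 191]

query (1,3) [L1,L2,L3,L4,L5] — begin 0,0,0
L1 α=1/8: [29/8, 109/4, 67/4]
L2 α=1/2: [1685/16, 1033/8, 231/8]
L3 α=6/7: [10133/112, 511/8, 1287/56]
L4 α=1/2: [23909/224, 879/16, 9519/112]
L5 α=1/3: [40597/336, 293/8, 6701/56]
= [121, 37, 120]

at x=0,y=0 over L1,L2,L3,L4,L5,L7:
after L1 α=5/7: [425/7, 110, 125]
after L2 α=1/3: [1823/21, 440/3, 434/3]
after L3 α=5/6: [27443/126, 3665/18, 449/18]
after L4 α=0: [27443/126, 3665/18, 449/18]
after L5 α=2/5: [30551/210, 1297/6, 3377/30]
after L7 α=1/5: [87247/525, 2726/15, 8659/75]
rounded: [166, 182, 115]

query (0,3) [L1,L2,L3,L4,L5] — begin 0,0,0
after L1 α=1/3: [161/3, 70/3, 1]
after L2 α=2/3: [1445/9, 1234/9, 167/3]
after L3 α=1/6: [8809/54, 3085/27, 919/18]
after L4 α=0: [8809/54, 3085/27, 919/18]
after L5 α=1/2: [8917/108, 4391/27, 2179/36]
= [83, 163, 61]

query (2,2) [L1,L2,L3,L4,L5,L8] — begin 0,0,0
+L1 (α=3/5) → [183/5, 324/5, 150]
+L2 (α=5/8) → [1149/40, 5297/40, 505/8]
+L3 (α=1/4) → [10047/160, 22211/160, 2875/32]
+L4 (α=1/7) → [37741/560, 10799/80, 1767/16]
+L5 (α=1/4) → [141223/2240, 41917/320, 7253/64]
+L8 (α=1/2) → [678823/4480, 71677/640, 21269/128]
= [152, 112, 166]

at x=2,y=1 over L1,L2,L3,L4,L5,L8:
after L1 α=1/4: [45/4, 57/4, 53/2]
after L2 α=1/5: [238/5, 209/5, 167/5]
after L3 α=6/7: [214/5, 779/35, 1031/5]
after L4 α=2/3: [898/5, 4203/35, 1391/15]
after L5 α=1/3: [2171/15, 3887/35, 3067/45]
after L8 α=2/7: [2789/21, 5455/49, 901/9]
= [133, 111, 100]


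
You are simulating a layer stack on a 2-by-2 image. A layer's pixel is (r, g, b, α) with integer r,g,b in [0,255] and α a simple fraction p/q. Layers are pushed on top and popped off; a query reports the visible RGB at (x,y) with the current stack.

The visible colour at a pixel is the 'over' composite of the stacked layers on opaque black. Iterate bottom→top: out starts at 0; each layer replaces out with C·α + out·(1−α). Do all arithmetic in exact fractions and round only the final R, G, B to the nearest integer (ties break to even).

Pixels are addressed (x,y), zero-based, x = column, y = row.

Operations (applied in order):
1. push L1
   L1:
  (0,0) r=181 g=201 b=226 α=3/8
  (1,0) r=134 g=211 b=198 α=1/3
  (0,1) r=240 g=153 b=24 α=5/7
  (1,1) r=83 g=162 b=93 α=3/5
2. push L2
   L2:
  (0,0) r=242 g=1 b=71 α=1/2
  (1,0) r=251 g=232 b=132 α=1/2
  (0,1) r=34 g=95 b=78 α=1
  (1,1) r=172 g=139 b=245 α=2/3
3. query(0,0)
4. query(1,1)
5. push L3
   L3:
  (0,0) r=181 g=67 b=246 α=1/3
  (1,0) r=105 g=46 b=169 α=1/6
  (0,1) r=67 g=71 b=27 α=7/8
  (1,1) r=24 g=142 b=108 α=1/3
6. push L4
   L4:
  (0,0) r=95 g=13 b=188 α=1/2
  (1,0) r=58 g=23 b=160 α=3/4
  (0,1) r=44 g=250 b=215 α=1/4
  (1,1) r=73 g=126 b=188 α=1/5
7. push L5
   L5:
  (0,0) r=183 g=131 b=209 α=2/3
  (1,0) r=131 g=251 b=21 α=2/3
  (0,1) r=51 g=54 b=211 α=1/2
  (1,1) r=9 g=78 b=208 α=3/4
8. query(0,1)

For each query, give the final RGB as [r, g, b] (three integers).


(0,0) stack=L1,L2; from [0,0,0]:
after L1 α=3/8: [543/8, 603/8, 339/4]
after L2 α=1/2: [2479/16, 611/16, 623/8]
→ [155, 38, 78]

(1,1) stack=L1,L2; from [0,0,0]:
L1 α=3/5: [249/5, 486/5, 279/5]
L2 α=2/3: [1969/15, 1876/15, 2729/15]
rounded: [131, 125, 182]

at x=0,y=1 over L1,L2,L3,L4,L5:
L1 α=5/7: [1200/7, 765/7, 120/7]
L2 α=1: [34, 95, 78]
L3 α=7/8: [503/8, 74, 267/8]
L4 α=1/4: [1861/32, 118, 2521/32]
L5 α=1/2: [3493/64, 86, 9273/64]
→ [55, 86, 145]


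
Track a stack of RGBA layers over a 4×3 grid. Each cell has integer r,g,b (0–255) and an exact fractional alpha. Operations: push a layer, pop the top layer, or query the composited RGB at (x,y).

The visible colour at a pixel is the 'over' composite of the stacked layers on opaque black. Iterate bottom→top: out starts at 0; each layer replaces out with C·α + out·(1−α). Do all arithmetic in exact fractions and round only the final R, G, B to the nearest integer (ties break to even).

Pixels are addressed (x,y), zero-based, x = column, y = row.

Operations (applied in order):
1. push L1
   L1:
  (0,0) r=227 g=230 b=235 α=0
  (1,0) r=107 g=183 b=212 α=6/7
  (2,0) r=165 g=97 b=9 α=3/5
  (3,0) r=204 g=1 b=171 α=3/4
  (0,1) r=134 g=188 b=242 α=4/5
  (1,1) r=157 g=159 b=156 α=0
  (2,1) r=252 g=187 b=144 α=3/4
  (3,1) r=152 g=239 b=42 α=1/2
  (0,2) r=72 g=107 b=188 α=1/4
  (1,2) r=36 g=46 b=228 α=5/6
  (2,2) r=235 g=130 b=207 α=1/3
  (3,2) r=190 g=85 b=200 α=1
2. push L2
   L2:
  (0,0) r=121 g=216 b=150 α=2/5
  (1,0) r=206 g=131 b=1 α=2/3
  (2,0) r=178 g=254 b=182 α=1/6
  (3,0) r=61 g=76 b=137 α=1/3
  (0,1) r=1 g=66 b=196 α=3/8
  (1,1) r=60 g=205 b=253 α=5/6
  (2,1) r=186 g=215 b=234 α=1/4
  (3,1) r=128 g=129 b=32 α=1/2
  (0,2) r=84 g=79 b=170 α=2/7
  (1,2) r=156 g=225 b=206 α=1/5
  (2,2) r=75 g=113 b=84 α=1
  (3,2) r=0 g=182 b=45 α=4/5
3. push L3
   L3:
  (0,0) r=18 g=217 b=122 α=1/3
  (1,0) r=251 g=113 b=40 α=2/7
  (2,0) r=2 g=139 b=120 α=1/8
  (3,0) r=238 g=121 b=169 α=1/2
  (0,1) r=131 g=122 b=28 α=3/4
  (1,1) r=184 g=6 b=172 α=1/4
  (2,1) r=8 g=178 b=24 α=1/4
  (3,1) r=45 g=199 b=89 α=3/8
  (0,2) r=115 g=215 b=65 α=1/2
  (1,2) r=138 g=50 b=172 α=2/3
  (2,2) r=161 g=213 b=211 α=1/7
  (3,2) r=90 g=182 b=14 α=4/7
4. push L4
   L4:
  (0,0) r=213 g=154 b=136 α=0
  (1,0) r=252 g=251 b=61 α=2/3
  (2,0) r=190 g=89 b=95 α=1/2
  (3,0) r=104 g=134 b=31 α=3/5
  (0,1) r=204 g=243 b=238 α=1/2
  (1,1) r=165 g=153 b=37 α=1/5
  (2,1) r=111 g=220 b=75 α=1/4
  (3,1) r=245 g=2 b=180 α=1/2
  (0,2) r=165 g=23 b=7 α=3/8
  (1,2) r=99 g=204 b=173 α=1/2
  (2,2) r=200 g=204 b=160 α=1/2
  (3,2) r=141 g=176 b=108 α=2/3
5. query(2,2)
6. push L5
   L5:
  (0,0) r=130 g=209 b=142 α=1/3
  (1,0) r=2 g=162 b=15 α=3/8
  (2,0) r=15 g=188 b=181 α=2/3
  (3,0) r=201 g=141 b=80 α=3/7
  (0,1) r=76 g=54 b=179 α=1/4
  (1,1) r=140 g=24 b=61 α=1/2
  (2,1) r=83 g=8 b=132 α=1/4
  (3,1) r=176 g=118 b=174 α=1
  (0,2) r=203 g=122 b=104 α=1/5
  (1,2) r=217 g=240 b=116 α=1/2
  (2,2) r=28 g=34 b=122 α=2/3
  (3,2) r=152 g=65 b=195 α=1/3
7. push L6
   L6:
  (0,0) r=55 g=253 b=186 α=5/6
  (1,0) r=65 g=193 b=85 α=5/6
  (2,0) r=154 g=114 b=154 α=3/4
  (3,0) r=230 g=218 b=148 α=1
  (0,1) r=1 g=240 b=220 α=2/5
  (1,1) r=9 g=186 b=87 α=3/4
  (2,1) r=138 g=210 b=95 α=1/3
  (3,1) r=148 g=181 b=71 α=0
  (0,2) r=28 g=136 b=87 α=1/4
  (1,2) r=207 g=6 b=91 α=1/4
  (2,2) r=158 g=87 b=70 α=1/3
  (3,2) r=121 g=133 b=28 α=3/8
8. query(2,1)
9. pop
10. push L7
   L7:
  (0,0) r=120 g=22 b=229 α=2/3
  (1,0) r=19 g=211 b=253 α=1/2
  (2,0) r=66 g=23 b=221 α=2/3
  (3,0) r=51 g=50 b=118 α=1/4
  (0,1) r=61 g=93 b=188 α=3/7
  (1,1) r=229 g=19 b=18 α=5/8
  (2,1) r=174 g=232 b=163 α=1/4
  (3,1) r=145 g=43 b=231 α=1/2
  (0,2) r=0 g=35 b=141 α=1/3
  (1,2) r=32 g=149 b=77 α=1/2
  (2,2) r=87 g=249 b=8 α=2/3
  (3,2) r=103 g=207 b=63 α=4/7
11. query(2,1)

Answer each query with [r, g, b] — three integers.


at x=2,y=2 over L1,L2,L3,L4:
after L1 α=1/3: [235/3, 130/3, 69]
after L2 α=1: [75, 113, 84]
after L3 α=1/7: [611/7, 891/7, 715/7]
after L4 α=1/2: [2011/14, 2319/14, 1835/14]
→ [144, 166, 131]

query (2,1) [L1,L2,L3,L4,L5,L6] — begin 0,0,0
after L1 α=3/4: [189, 561/4, 108]
after L2 α=1/4: [753/4, 2543/16, 279/2]
after L3 α=1/4: [2291/16, 10477/64, 885/8]
after L4 α=1/4: [8649/64, 45511/256, 3255/32]
after L5 α=1/4: [31259/256, 138581/1024, 13989/128]
after L6 α=1/3: [48923/384, 246101/1536, 20069/192]
rounded: [127, 160, 105]

(2,1) stack=L1,L2,L3,L4,L5,L7; from [0,0,0]:
after L1 α=3/4: [189, 561/4, 108]
after L2 α=1/4: [753/4, 2543/16, 279/2]
after L3 α=1/4: [2291/16, 10477/64, 885/8]
after L4 α=1/4: [8649/64, 45511/256, 3255/32]
after L5 α=1/4: [31259/256, 138581/1024, 13989/128]
after L7 α=1/4: [138321/1024, 653311/4096, 62831/512]
rounded: [135, 159, 123]


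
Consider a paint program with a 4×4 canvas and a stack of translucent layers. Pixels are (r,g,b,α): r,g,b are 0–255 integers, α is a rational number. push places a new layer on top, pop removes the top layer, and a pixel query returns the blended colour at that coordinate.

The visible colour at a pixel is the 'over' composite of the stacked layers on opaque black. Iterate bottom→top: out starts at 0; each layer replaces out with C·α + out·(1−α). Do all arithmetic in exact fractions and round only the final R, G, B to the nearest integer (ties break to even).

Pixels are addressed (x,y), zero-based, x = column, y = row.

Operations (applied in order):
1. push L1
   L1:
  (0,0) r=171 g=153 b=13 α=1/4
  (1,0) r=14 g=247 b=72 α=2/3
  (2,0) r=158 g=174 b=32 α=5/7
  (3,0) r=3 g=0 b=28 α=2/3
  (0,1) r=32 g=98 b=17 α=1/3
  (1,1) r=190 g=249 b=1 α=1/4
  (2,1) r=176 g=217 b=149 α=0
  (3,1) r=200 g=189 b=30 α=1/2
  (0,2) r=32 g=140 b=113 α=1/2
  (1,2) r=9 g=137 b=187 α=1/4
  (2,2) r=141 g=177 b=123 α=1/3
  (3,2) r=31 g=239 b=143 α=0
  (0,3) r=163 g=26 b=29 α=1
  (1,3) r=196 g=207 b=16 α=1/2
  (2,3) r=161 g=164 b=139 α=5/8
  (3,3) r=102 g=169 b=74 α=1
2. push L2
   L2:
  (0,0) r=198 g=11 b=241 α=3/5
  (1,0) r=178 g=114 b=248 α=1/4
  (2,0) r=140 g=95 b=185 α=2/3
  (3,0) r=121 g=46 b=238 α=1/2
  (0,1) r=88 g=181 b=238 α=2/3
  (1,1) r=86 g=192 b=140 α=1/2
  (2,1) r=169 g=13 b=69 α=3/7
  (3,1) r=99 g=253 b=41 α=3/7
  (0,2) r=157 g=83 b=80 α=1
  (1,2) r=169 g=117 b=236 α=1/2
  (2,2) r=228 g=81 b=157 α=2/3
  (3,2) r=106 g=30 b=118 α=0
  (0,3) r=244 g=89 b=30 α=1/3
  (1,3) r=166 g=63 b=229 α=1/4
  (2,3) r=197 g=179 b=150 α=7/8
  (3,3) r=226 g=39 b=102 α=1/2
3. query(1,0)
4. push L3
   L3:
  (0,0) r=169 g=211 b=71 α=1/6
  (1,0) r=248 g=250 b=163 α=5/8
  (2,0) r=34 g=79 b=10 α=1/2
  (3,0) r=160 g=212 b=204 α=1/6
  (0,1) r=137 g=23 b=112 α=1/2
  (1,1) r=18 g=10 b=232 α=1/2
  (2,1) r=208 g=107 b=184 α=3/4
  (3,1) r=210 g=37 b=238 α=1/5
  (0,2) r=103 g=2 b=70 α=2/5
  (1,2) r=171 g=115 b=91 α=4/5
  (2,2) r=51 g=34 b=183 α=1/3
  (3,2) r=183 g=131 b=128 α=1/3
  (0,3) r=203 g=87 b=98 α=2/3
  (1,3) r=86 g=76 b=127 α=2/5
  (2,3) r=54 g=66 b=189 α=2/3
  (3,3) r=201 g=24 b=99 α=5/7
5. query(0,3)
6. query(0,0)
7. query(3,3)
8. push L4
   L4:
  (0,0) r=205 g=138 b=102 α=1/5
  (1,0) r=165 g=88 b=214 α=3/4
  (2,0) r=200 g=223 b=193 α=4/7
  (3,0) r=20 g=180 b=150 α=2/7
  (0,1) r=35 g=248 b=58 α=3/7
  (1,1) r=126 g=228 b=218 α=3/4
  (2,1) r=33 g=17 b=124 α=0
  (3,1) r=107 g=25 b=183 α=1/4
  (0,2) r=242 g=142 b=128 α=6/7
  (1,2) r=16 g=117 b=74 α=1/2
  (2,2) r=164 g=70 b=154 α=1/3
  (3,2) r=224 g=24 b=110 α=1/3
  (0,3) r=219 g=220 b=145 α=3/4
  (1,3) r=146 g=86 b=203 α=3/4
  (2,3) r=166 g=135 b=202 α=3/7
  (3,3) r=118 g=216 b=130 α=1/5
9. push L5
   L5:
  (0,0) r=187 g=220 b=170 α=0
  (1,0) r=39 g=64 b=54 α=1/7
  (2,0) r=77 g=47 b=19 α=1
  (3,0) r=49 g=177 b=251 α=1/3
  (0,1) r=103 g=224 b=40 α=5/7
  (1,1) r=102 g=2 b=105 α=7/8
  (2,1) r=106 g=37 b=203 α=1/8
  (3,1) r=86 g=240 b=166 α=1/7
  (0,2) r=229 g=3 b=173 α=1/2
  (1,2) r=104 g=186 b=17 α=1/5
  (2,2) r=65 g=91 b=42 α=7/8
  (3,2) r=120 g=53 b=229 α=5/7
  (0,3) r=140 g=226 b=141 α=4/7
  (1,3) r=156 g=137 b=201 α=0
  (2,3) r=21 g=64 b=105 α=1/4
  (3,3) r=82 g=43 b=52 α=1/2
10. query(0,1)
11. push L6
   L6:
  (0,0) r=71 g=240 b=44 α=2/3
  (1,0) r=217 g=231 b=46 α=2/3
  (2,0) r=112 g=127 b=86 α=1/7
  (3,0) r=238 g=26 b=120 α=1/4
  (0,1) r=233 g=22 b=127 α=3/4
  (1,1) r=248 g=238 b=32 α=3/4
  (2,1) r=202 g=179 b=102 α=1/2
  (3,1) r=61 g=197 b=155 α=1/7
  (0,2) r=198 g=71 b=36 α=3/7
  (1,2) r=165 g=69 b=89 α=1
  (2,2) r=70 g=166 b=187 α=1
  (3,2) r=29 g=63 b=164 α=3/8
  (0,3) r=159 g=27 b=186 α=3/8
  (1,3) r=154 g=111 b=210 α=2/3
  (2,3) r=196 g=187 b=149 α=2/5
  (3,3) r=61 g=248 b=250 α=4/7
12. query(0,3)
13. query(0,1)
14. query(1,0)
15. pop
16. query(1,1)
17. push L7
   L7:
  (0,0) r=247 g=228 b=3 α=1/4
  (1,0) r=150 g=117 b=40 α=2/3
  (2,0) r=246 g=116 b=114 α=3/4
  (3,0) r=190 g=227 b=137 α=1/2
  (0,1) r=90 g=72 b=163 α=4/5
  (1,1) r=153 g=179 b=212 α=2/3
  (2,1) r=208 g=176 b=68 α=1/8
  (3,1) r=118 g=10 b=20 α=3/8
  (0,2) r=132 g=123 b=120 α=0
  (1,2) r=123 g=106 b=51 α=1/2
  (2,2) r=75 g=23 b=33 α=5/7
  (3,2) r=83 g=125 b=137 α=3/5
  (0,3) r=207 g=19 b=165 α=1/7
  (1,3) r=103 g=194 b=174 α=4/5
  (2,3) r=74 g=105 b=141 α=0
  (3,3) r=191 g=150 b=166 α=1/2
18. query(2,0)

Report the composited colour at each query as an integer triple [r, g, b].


at x=1,y=0 over L1,L2:
after L1 α=2/3: [28/3, 494/3, 48]
after L2 α=1/4: [103/2, 152, 98]
= [52, 152, 98]

query (0,3) [L1,L2,L3] — begin 0,0,0
+L1 (α=1) → [163, 26, 29]
+L2 (α=1/3) → [190, 47, 88/3]
+L3 (α=2/3) → [596/3, 221/3, 676/9]
= [199, 74, 75]

at x=0,y=0 over L1,L2,L3:
L1 α=1/4: [171/4, 153/4, 13/4]
L2 α=3/5: [1359/10, 219/10, 1459/10]
L3 α=1/6: [1697/12, 641/12, 1601/12]
= [141, 53, 133]

query (3,3) [L1,L2,L3] — begin 0,0,0
after L1 α=1: [102, 169, 74]
after L2 α=1/2: [164, 104, 88]
after L3 α=5/7: [1333/7, 328/7, 671/7]
→ [190, 47, 96]

query (0,1) [L1,L2,L3,L4,L5] — begin 0,0,0
after L1 α=1/3: [32/3, 98/3, 17/3]
after L2 α=2/3: [560/9, 1184/9, 1445/9]
after L3 α=1/2: [1793/18, 1391/18, 2453/18]
after L4 α=3/7: [4531/63, 1354/9, 6472/63]
after L5 α=5/7: [41507/441, 12788/63, 25544/441]
→ [94, 203, 58]

(0,3) stack=L1,L2,L3,L4,L5,L6; from [0,0,0]:
+L1 (α=1) → [163, 26, 29]
+L2 (α=1/3) → [190, 47, 88/3]
+L3 (α=2/3) → [596/3, 221/3, 676/9]
+L4 (α=3/4) → [2567/12, 2201/12, 4591/36]
+L5 (α=4/7) → [4807/28, 831/4, 11359/84]
+L6 (α=3/8) → [37391/224, 4479/32, 103667/672]
= [167, 140, 154]

at x=0,y=1 over L1,L2,L3,L4,L5,L6:
+L1 (α=1/3) → [32/3, 98/3, 17/3]
+L2 (α=2/3) → [560/9, 1184/9, 1445/9]
+L3 (α=1/2) → [1793/18, 1391/18, 2453/18]
+L4 (α=3/7) → [4531/63, 1354/9, 6472/63]
+L5 (α=5/7) → [41507/441, 12788/63, 25544/441]
+L6 (α=3/4) → [174883/882, 8473/126, 193565/1764]
= [198, 67, 110]

(1,0) stack=L1,L2,L3,L4,L5,L6; from [0,0,0]:
L1 α=2/3: [28/3, 494/3, 48]
L2 α=1/4: [103/2, 152, 98]
L3 α=5/8: [2789/16, 853/4, 1109/8]
L4 α=3/4: [10709/64, 1909/16, 6245/32]
L5 α=1/7: [33375/224, 6239/56, 19599/112]
L6 α=2/3: [130591/672, 32111/168, 29903/336]
rounded: [194, 191, 89]

(1,1) stack=L1,L2,L3,L4,L5; from [0,0,0]:
L1 α=1/4: [95/2, 249/4, 1/4]
L2 α=1/2: [267/4, 1017/8, 561/8]
L3 α=1/2: [339/8, 1097/16, 2417/16]
L4 α=3/4: [3363/32, 12041/64, 12881/64]
L5 α=7/8: [26211/256, 12937/512, 59921/512]
→ [102, 25, 117]

query (2,0) [L1,L2,L3,L4,L5,L7] — begin 0,0,0
+L1 (α=5/7) → [790/7, 870/7, 160/7]
+L2 (α=2/3) → [2750/21, 2200/21, 2750/21]
+L3 (α=1/2) → [1732/21, 3859/42, 1480/21]
+L4 (α=4/7) → [7332/49, 16347/98, 6884/49]
+L5 (α=1) → [77, 47, 19]
+L7 (α=3/4) → [815/4, 395/4, 361/4]
rounded: [204, 99, 90]


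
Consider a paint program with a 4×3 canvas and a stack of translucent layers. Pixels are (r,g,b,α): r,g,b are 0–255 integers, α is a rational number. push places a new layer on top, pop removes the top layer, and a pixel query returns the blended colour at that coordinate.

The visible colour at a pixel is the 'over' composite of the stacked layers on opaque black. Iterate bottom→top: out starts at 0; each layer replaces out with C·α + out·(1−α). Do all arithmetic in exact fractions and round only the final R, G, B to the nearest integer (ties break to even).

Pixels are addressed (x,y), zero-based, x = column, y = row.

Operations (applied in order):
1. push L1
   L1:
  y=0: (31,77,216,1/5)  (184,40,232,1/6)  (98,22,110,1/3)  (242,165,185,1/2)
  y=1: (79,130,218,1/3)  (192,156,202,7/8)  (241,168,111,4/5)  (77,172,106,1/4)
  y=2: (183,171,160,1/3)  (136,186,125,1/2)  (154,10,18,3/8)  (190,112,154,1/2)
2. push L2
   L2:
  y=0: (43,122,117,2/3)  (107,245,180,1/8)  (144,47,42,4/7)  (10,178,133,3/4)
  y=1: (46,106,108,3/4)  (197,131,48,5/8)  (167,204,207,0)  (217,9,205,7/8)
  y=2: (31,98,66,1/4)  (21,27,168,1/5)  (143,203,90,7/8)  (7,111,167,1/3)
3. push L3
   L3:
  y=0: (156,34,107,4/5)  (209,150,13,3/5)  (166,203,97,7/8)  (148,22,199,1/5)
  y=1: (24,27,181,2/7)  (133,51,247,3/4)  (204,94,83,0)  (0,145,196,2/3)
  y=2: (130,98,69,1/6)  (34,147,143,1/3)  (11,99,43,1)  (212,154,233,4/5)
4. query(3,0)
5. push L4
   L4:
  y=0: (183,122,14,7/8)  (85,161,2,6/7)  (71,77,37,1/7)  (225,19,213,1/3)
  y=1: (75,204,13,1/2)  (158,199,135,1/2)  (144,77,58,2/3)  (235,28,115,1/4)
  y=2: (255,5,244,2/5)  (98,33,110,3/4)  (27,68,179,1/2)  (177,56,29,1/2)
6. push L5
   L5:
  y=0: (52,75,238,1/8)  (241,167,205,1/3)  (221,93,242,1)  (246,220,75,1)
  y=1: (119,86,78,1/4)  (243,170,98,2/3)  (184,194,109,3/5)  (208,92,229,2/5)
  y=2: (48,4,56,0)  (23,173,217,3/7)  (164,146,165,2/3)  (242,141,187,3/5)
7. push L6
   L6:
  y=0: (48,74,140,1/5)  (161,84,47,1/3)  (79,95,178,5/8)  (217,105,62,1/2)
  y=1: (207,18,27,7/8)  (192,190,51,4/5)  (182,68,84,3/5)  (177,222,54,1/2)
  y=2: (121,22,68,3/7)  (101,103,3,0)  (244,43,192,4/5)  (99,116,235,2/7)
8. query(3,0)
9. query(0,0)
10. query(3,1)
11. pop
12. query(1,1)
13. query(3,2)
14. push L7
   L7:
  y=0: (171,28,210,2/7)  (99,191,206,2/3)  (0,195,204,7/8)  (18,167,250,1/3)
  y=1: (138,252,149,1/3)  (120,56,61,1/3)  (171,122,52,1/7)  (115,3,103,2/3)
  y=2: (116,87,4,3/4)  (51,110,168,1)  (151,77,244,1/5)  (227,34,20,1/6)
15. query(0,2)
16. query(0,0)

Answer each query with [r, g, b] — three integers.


(3,0) stack=L1,L2,L3; from [0,0,0]:
+L1 (α=1/2) → [121, 165/2, 185/2]
+L2 (α=3/4) → [151/4, 1233/8, 983/8]
+L3 (α=1/5) → [299/5, 1277/10, 1381/10]
= [60, 128, 138]

(3,0) stack=L1,L2,L3,L4,L5,L6; from [0,0,0]:
+L1 (α=1/2) → [121, 165/2, 185/2]
+L2 (α=3/4) → [151/4, 1233/8, 983/8]
+L3 (α=1/5) → [299/5, 1277/10, 1381/10]
+L4 (α=1/3) → [1723/15, 1372/15, 2446/15]
+L5 (α=1) → [246, 220, 75]
+L6 (α=1/2) → [463/2, 325/2, 137/2]
rounded: [232, 162, 68]

at x=0,y=0 over L1,L2,L3,L4,L5,L6:
after L1 α=1/5: [31/5, 77/5, 216/5]
after L2 α=2/3: [461/15, 1297/15, 462/5]
after L3 α=4/5: [9821/75, 3337/75, 2602/25]
after L4 α=7/8: [13237/75, 67387/600, 1263/50]
after L5 α=1/8: [96559/600, 516709/4800, 20741/400]
after L6 α=1/5: [103759/750, 605509/6000, 34741/500]
→ [138, 101, 69]

(3,1) stack=L1,L2,L3,L4,L5,L6; from [0,0,0]:
L1 α=1/4: [77/4, 43, 53/2]
L2 α=7/8: [6153/32, 53/4, 2923/16]
L3 α=2/3: [2051/32, 1213/12, 3065/16]
L4 α=1/4: [13673/128, 1325/16, 11035/64]
L5 α=2/5: [94267/640, 6919/80, 62417/320]
L6 α=1/2: [207547/1280, 24679/160, 79697/640]
→ [162, 154, 125]

(1,1) stack=L1,L2,L3,L4,L5; from [0,0,0]:
after L1 α=7/8: [168, 273/2, 707/4]
after L2 α=5/8: [1489/8, 2129/16, 3081/32]
after L3 α=3/4: [4681/32, 4577/64, 26793/128]
after L4 α=1/2: [9737/64, 17313/128, 44073/256]
after L5 α=2/3: [40841/192, 60833/384, 94249/768]
→ [213, 158, 123]

at x=3,y=2 over L1,L2,L3,L4,L5:
after L1 α=1/2: [95, 56, 77]
after L2 α=1/3: [197/3, 223/3, 107]
after L3 α=4/5: [2741/15, 2071/15, 1039/5]
after L4 α=1/2: [2698/15, 2911/30, 592/5]
after L5 α=3/5: [16286/75, 9256/75, 3989/25]
→ [217, 123, 160]

at x=0,y=2 over L1,L2,L3,L4,L5,L7:
L1 α=1/3: [61, 57, 160/3]
L2 α=1/4: [107/2, 269/4, 113/2]
L3 α=1/6: [265/4, 579/8, 703/12]
L4 α=2/5: [567/4, 1817/40, 531/4]
L5 α=0: [567/4, 1817/40, 531/4]
L7 α=3/4: [1959/16, 12257/160, 579/16]
rounded: [122, 77, 36]

(0,0) stack=L1,L2,L3,L4,L5,L7; from [0,0,0]:
after L1 α=1/5: [31/5, 77/5, 216/5]
after L2 α=2/3: [461/15, 1297/15, 462/5]
after L3 α=4/5: [9821/75, 3337/75, 2602/25]
after L4 α=7/8: [13237/75, 67387/600, 1263/50]
after L5 α=1/8: [96559/600, 516709/4800, 20741/400]
after L7 α=2/7: [19657/120, 570469/6720, 7763/80]
rounded: [164, 85, 97]


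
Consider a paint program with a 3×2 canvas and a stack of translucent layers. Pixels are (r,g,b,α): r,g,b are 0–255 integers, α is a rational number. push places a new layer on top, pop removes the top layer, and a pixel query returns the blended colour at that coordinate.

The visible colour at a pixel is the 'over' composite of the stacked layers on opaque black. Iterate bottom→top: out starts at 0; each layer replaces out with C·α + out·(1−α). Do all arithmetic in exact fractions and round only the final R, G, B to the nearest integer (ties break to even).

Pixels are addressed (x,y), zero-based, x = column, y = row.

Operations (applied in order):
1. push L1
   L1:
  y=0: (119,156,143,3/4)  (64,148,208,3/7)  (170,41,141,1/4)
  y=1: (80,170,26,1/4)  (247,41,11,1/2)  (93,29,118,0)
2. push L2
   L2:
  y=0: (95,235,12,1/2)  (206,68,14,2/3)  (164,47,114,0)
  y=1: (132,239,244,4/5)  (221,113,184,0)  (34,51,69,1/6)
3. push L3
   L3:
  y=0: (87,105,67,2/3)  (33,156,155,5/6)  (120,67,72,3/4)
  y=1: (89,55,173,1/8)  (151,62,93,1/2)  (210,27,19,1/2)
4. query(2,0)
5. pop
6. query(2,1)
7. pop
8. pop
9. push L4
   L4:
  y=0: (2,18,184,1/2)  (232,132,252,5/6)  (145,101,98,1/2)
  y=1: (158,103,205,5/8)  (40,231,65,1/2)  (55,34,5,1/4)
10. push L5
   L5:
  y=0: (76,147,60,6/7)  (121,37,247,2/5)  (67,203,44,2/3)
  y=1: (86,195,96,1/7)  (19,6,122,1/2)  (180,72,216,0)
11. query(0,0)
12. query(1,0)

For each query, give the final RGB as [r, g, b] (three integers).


query (2,0) [L1,L2,L3] — begin 0,0,0
after L1 α=1/4: [85/2, 41/4, 141/4]
after L2 α=0: [85/2, 41/4, 141/4]
after L3 α=3/4: [805/8, 845/16, 1005/16]
rounded: [101, 53, 63]

(2,1) stack=L1,L2; from [0,0,0]:
L1 α=0: [0, 0, 0]
L2 α=1/6: [17/3, 17/2, 23/2]
rounded: [6, 8, 12]

query (0,0) [L4,L5] — begin 0,0,0
L4 α=1/2: [1, 9, 92]
L5 α=6/7: [457/7, 891/7, 452/7]
rounded: [65, 127, 65]

query (1,0) [L4,L5] — begin 0,0,0
+L4 (α=5/6) → [580/3, 110, 210]
+L5 (α=2/5) → [822/5, 404/5, 1124/5]
= [164, 81, 225]
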